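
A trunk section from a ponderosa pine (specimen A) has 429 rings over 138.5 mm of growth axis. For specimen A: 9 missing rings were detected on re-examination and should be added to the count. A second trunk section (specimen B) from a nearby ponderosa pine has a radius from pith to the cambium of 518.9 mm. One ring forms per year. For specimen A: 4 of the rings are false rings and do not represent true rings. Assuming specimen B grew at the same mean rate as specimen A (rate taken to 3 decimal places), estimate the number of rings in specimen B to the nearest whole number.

1627 rings

Specimen A: adjusted count: 429 − 4 + 9 = 434 rings.
A: Extension rate ≈ 138.5 / 434 = 0.319 mm per year.
Specimen B: 518.9 mm / 0.319 mm per year = 1626.65 years ≈ 1627 rings.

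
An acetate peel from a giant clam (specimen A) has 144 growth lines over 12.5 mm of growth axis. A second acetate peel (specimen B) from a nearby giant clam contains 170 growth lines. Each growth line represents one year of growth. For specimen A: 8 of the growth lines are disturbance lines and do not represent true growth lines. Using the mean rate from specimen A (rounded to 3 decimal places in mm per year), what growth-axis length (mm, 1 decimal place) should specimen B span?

Specimen A: correcting the raw count gives 144 − 8 = 136 true growth lines.
A: Extension rate ≈ 12.5 / 136 = 0.092 mm/year.
For B, 0.092 mm/year × 170 years = 15.6 mm.

15.6 mm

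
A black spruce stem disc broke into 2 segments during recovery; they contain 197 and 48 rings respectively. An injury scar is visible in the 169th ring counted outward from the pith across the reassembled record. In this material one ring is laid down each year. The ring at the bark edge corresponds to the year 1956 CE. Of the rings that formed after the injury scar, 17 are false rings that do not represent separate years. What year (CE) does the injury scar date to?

Total rings = 197 + 48 = 245.
Between ring 169 and the bark edge there are 245 − 169 = 76 rings.
Excluding 17 false rings: 76 − 17 = 59.
The ring at the bark edge is 1956 CE, so the injury scar dates to 1956 − 59 = 1897 CE.

1897 CE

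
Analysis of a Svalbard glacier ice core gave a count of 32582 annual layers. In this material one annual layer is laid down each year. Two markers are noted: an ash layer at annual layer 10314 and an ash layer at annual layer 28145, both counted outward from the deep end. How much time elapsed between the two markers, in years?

17831 years

Separation: 28145 − 10314 = 17831 annual layers.
One annual layer per year makes the interval 17831 years.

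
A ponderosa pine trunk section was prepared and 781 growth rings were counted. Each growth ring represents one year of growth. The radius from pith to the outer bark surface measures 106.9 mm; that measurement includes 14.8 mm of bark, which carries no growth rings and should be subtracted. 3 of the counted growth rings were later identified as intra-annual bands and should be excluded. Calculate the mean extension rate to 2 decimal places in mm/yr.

True growth ring count = 781 − 3 = 778.
Removing the 14.8 mm offcut leaves 106.9 − 14.8 = 92.1 mm.
92.1 mm over 778 years gives 92.1 / 778 ≈ 0.12 mm/yr.

0.12 mm/yr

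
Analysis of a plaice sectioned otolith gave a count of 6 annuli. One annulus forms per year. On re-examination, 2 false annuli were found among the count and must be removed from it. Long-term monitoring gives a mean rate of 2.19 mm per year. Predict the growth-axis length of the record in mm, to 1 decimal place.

8.8 mm

Adjusted count: 6 − 2 = 4 annuli.
Length ≈ 2.19 × 4 = 8.8 mm.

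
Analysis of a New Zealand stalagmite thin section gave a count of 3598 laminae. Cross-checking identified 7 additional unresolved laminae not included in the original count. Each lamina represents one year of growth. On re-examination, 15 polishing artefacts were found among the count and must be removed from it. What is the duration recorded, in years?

3590 years

Adjusted count: 3598 − 15 + 7 = 3590 laminae.
At one lamina per year, that is 3590 years.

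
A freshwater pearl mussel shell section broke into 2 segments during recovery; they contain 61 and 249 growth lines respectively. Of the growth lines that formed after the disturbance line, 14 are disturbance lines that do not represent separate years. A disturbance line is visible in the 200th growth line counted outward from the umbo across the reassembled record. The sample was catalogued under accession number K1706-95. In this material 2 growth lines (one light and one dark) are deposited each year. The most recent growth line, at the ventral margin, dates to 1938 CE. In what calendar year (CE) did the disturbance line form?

1890 CE

Total growth lines = 61 + 249 = 310.
310 − 200 = 110 growth lines lie beyond the disturbance line toward the ventral margin.
Excluding 14 false growth lines: 110 − 14 = 96.
Dividing by 2 growth lines per year: 96 / 2 = 48 years.
The growth line at the ventral margin is 1938 CE, so the disturbance line dates to 1938 − 48 = 1890 CE.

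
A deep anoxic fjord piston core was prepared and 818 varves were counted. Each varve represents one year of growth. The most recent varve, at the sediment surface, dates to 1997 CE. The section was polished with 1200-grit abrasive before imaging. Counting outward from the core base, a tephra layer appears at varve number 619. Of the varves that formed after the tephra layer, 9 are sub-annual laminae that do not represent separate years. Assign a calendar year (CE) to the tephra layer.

Between varve 619 and the sediment surface there are 818 − 619 = 199 varves.
Removing the 9 false varves leaves 199 − 9 = 190 true varves beyond the tephra layer.
Counting back 190 years from 1997 CE places the tephra layer in 1997 − 190 = 1807 CE.

1807 CE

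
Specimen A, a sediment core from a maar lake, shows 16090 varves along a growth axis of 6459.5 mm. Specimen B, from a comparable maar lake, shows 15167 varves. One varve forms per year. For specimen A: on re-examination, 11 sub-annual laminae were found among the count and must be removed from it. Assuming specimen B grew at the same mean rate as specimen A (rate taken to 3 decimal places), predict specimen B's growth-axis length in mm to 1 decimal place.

6097.1 mm

Specimen A: true varve count = 16090 − 11 = 16079.
A: Mean rate = 6459.5 mm / 16079 years ≈ 0.402 mm/yr.
For B, 0.402 mm/year × 15167 years = 6097.1 mm.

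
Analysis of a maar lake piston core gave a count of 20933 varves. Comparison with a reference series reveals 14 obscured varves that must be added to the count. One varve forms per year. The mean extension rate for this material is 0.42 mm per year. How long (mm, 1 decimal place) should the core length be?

8797.7 mm

Correcting the raw count gives 20933 + 14 = 20947 true varves.
Predicted length = 0.42 mm/year × 20947 years = 8797.7 mm.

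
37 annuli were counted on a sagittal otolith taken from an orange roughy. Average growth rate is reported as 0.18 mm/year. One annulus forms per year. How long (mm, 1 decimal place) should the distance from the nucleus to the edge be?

37 years of growth are recorded.
Predicted length = 0.18 mm/year × 37 years = 6.7 mm.

6.7 mm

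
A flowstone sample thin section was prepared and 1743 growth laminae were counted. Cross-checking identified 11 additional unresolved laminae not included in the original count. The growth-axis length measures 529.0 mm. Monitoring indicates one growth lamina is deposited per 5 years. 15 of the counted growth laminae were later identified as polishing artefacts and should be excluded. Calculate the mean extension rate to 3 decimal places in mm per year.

0.061 mm per year

True growth lamina count = 1743 − 15 + 11 = 1739.
1739 growth laminae at 5 years each span 1739 × 5 = 8695 years.
Mean rate = 529.0 mm / 8695 years ≈ 0.061 mm per year.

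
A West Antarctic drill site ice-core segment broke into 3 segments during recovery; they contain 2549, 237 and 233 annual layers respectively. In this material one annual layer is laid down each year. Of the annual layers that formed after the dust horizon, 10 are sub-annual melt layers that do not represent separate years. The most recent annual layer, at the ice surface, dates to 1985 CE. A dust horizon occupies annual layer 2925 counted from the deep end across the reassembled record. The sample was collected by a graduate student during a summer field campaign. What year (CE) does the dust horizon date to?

1901 CE

Total annual layers = 2549 + 237 + 233 = 3019.
3019 − 2925 = 94 annual layers lie beyond the dust horizon toward the ice surface.
Removing the 10 false annual layers leaves 94 − 10 = 84 true annual layers beyond the dust horizon.
Counting back 84 years from 1985 CE places the dust horizon in 1985 − 84 = 1901 CE.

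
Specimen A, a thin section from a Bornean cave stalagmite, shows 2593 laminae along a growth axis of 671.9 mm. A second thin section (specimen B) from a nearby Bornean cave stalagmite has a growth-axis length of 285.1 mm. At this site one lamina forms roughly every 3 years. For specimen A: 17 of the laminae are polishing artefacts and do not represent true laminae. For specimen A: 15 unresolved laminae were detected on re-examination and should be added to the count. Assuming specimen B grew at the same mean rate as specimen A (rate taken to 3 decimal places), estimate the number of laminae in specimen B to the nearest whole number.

1105 laminae

Specimen A: true lamina count = 2593 − 17 + 15 = 2591.
Specimen A: at 3 years per lamina, 2591 × 3 = 7773 years.
A: Mean rate = 671.9 mm / 7773 years ≈ 0.086 mm/yr.
For B, 285.1 / 0.086 = 3315.12 years; at 3 years per lamina that is 3315.12 / 3 ≈ 1105 laminae.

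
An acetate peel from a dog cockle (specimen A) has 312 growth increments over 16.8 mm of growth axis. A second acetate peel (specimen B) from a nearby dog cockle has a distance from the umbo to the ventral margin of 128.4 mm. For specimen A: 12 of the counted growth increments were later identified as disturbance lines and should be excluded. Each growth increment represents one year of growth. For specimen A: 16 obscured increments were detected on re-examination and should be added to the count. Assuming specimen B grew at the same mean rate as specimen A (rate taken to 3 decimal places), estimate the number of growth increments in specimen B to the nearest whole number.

Specimen A: true growth increment count = 312 − 12 + 16 = 316.
A: 16.8 mm over 316 years gives 16.8 / 316 ≈ 0.053 mm per year.
For B, 128.4 / 0.053 = 2422.64 years ≈ 2423 growth increments.

2423 growth increments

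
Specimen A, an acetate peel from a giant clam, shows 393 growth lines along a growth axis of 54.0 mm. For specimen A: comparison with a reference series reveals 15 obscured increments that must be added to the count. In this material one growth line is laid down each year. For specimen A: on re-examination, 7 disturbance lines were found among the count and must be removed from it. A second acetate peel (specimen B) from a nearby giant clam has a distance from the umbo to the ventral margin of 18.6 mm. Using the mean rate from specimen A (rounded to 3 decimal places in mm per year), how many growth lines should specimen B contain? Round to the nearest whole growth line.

Specimen A: true growth line count = 393 − 7 + 15 = 401.
A: Extension rate ≈ 54.0 / 401 = 0.135 mm/year.
For B, 18.6 / 0.135 = 137.78 years ≈ 138 growth lines.

138 growth lines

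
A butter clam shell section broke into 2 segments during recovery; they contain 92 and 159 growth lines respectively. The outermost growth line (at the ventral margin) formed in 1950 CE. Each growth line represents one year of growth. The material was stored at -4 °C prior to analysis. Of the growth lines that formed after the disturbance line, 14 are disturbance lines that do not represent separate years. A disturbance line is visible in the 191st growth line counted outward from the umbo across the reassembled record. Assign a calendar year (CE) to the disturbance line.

Total growth lines = 92 + 159 = 251.
251 − 191 = 60 growth lines lie beyond the disturbance line toward the ventral margin.
60 − 14 false = 46 true growth lines after the disturbance line.
1950 − 46 = 1904 CE.

1904 CE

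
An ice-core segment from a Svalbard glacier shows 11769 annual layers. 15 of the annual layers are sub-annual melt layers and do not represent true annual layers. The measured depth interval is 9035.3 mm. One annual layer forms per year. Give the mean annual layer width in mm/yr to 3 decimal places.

True annual layer count = 11769 − 15 = 11754.
Extension rate ≈ 9035.3 / 11754 = 0.769 mm/yr.

0.769 mm/yr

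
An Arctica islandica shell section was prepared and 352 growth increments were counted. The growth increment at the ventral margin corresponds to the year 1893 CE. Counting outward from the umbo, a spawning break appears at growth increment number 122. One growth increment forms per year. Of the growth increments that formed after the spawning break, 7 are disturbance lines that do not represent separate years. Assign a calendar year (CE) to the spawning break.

1670 CE

The spawning break sits at growth increment 122 from the umbo, so 352 − 122 = 230 growth increments formed after it.
Excluding 7 false growth increments: 230 − 7 = 223.
The growth increment at the ventral margin is 1893 CE, so the spawning break dates to 1893 − 223 = 1670 CE.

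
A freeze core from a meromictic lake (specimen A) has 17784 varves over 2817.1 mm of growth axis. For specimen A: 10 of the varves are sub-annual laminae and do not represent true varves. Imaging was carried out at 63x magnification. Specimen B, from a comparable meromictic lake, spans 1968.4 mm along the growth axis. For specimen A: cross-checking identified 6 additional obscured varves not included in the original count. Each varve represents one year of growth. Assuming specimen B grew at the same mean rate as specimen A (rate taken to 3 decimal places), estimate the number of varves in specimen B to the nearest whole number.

Specimen A: correcting the raw count gives 17784 − 10 + 6 = 17780 true varves.
A: 2817.1 mm over 17780 years gives 2817.1 / 17780 ≈ 0.158 mm/yr.
B spans 1968.4 / 0.158 = 12458.23 years ≈ 12458 varves.

12458 varves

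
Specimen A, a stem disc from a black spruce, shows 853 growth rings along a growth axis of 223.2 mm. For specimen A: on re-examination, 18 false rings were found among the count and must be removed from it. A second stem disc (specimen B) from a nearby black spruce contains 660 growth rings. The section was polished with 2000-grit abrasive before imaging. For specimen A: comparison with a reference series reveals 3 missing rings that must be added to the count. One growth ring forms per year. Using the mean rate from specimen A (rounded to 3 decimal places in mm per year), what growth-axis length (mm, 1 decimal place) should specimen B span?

175.6 mm

Specimen A: adjusted count: 853 − 18 + 3 = 838 growth rings.
A: Extension rate ≈ 223.2 / 838 = 0.266 mm/yr.
For B, 0.266 mm/year × 660 years = 175.6 mm.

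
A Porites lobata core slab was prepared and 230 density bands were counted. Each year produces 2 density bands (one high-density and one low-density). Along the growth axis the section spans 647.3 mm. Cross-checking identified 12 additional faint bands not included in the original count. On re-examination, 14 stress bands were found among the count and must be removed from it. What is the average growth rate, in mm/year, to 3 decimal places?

After corrections the count is 230 − 14 + 12 = 228 density bands.
With 2 density bands per year, 228 / 2 = 114 years.
647.3 mm over 114 years gives 647.3 / 114 ≈ 5.678 mm/year.

5.678 mm/year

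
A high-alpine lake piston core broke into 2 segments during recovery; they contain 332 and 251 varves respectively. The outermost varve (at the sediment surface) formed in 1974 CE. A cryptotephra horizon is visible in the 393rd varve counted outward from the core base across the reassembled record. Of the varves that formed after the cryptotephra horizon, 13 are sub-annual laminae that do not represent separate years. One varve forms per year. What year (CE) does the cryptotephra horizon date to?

1797 CE

Total varves = 332 + 251 = 583.
Between varve 393 and the sediment surface there are 583 − 393 = 190 varves.
190 − 13 false = 177 true varves after the cryptotephra horizon.
1974 − 177 = 1797 CE.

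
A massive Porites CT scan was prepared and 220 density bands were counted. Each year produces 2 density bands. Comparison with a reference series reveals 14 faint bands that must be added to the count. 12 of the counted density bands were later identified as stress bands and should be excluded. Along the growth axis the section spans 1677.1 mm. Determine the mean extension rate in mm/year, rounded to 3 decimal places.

Adjusted count: 220 − 12 + 14 = 222 density bands.
Dividing by 2 density bands per year: 222 / 2 = 111 years.
1677.1 mm over 111 years gives 1677.1 / 111 ≈ 15.109 mm/year.

15.109 mm/year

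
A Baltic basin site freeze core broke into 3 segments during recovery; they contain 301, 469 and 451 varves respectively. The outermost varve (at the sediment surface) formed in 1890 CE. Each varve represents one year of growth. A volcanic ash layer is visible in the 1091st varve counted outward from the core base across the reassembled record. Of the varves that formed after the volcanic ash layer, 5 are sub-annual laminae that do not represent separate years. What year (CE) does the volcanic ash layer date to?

1765 CE

Total varves = 301 + 469 + 451 = 1221.
Between varve 1091 and the sediment surface there are 1221 − 1091 = 130 varves.
Excluding 5 false varves: 130 − 5 = 125.
1890 − 125 = 1765 CE.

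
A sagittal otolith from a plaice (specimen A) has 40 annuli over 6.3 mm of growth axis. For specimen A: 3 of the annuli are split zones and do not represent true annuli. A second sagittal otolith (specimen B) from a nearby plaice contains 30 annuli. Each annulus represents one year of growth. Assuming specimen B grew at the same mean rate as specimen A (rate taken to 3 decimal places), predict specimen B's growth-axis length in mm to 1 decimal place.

5.1 mm

Specimen A: adjusted count: 40 − 3 = 37 annuli.
A: Mean rate = 6.3 mm / 37 years ≈ 0.170 mm per year.
For B, 0.170 mm/year × 30 years = 5.1 mm.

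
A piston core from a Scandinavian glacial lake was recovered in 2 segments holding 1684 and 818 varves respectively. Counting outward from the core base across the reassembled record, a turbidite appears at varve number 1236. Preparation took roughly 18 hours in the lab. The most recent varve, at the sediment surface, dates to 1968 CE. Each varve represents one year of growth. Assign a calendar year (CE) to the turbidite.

702 CE

Total varves = 1684 + 818 = 2502.
The turbidite sits at varve 1236 from the core base, so 2502 − 1236 = 1266 varves formed after it.
Counting back 1266 years from 1968 CE places the turbidite in 1968 − 1266 = 702 CE.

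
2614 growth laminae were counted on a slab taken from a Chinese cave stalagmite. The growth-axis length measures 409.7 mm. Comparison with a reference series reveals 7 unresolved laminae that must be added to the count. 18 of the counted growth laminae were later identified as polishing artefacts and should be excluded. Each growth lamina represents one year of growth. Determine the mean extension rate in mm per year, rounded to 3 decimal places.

After corrections the count is 2614 − 18 + 7 = 2603 growth laminae.
409.7 mm over 2603 years gives 409.7 / 2603 ≈ 0.157 mm per year.

0.157 mm per year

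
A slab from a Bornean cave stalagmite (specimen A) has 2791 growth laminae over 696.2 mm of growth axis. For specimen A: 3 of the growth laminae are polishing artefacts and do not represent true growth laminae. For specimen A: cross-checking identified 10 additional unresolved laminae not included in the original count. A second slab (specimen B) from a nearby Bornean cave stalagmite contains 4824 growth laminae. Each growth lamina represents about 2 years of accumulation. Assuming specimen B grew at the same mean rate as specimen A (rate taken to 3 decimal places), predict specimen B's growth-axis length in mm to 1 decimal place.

Specimen A: true growth lamina count = 2791 − 3 + 10 = 2798.
Specimen A: at 2 years per growth lamina, 2798 × 2 = 5596 years.
A: Mean rate = 696.2 mm / 5596 years ≈ 0.124 mm/year.
Specimen B: 4824 growth laminae at 2 years each span 4824 × 2 = 9648 years. B's length ≈ 0.124 × 9648 = 1196.4 mm.

1196.4 mm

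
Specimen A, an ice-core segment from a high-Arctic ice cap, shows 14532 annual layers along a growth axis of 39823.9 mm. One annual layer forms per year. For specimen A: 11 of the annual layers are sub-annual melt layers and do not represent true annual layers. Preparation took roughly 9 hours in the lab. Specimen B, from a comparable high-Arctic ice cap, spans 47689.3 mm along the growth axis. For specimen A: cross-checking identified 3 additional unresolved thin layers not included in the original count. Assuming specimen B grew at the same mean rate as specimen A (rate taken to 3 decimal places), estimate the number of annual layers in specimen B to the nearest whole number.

Specimen A: after corrections the count is 14532 − 11 + 3 = 14524 annual layers.
A: Mean rate = 39823.9 mm / 14524 years ≈ 2.742 mm per year.
Specimen B: 47689.3 mm / 2.742 mm per year = 17392.16 years ≈ 17392 annual layers.

17392 annual layers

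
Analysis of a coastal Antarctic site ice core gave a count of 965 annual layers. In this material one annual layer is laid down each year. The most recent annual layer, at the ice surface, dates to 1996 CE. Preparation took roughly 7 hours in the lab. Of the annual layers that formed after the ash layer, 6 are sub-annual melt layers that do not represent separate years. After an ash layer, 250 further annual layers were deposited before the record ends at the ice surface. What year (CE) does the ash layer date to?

250 annual layers post-date the ash layer.
250 − 6 false = 244 true annual layers after the ash layer.
1996 − 244 = 1752 CE.

1752 CE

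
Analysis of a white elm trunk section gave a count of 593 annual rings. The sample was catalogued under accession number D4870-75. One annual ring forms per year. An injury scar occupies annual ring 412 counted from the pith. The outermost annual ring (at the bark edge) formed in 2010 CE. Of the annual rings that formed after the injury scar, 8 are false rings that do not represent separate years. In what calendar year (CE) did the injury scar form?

1837 CE

Between annual ring 412 and the bark edge there are 593 − 412 = 181 annual rings.
181 − 8 false = 173 true annual rings after the injury scar.
The annual ring at the bark edge is 2010 CE, so the injury scar dates to 2010 − 173 = 1837 CE.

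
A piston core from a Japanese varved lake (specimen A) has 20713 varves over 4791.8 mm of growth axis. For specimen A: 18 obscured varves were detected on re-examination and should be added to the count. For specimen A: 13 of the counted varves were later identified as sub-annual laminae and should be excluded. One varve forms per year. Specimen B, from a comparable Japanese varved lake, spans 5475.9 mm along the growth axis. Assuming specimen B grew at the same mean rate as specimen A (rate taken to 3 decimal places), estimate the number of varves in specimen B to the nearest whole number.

23705 varves

Specimen A: true varve count = 20713 − 13 + 18 = 20718.
A: Mean rate = 4791.8 mm / 20718 years ≈ 0.231 mm/year.
B spans 5475.9 / 0.231 = 23705.19 years ≈ 23705 varves.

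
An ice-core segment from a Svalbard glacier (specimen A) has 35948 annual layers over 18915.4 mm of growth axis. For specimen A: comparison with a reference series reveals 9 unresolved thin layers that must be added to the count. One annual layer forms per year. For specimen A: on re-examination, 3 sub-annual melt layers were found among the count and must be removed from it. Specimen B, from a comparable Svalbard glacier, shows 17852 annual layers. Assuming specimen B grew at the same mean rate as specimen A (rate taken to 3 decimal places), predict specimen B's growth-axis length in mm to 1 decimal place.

Specimen A: after corrections the count is 35948 − 3 + 9 = 35954 annual layers.
A: Extension rate ≈ 18915.4 / 35954 = 0.526 mm/yr.
For B, 0.526 mm/year × 17852 years = 9390.2 mm.

9390.2 mm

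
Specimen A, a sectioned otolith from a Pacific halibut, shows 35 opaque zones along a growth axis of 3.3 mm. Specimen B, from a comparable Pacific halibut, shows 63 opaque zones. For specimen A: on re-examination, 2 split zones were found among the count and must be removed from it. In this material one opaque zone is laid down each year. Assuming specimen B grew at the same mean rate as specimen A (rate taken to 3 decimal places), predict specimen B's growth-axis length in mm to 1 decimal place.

6.3 mm

Specimen A: after corrections the count is 35 − 2 = 33 opaque zones.
A: 3.3 mm over 33 years gives 3.3 / 33 ≈ 0.100 mm/yr.
B's length ≈ 0.100 × 63 = 6.3 mm.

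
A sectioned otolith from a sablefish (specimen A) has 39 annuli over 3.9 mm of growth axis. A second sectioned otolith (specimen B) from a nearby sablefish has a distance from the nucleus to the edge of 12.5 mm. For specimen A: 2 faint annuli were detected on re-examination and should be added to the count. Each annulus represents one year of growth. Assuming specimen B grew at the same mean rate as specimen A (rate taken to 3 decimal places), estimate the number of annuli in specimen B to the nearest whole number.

Specimen A: after corrections the count is 39 + 2 = 41 annuli.
A: Mean rate = 3.9 mm / 41 years ≈ 0.095 mm/year.
Specimen B: 12.5 mm / 0.095 mm per year = 131.58 years ≈ 132 annuli.

132 annuli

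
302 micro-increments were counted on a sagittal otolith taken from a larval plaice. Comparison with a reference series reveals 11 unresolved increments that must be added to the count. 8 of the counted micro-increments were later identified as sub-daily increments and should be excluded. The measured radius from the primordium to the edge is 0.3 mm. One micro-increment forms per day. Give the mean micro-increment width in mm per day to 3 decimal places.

True micro-increment count = 302 − 8 + 11 = 305.
Mean rate = 0.3 mm / 305 days ≈ 0.001 mm per day.

0.001 mm per day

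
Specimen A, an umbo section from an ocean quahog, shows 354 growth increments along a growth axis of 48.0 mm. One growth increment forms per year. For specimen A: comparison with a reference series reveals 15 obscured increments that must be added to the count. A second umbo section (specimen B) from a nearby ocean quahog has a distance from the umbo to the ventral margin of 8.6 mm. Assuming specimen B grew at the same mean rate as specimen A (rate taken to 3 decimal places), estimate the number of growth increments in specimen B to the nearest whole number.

66 growth increments

Specimen A: true growth increment count = 354 + 15 = 369.
A: 48.0 mm over 369 years gives 48.0 / 369 ≈ 0.130 mm per year.
B spans 8.6 / 0.130 = 66.15 years ≈ 66 growth increments.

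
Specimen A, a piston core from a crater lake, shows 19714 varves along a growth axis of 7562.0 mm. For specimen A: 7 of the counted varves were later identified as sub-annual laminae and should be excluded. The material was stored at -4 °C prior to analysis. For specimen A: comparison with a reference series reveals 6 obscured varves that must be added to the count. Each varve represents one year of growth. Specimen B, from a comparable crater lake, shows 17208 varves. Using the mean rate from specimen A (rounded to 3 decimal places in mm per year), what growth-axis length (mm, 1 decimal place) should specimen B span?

Specimen A: correcting the raw count gives 19714 − 7 + 6 = 19713 true varves.
A: Extension rate ≈ 7562.0 / 19713 = 0.384 mm/year.
Length of B = 0.384 × 17208 = 6607.9 mm.

6607.9 mm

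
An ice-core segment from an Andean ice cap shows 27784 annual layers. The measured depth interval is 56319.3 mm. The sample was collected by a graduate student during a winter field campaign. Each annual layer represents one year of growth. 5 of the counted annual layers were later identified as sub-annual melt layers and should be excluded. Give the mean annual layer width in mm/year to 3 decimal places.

2.027 mm/year

Adjusted count: 27784 − 5 = 27779 annual layers.
Extension rate ≈ 56319.3 / 27779 = 2.027 mm/year.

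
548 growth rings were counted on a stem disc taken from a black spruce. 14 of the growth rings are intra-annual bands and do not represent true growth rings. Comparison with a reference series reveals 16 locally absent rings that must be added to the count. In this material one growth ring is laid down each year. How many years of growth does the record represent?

550 years

Adjusted count: 548 − 14 + 16 = 550 growth rings.
One growth ring per year makes the duration 550 years.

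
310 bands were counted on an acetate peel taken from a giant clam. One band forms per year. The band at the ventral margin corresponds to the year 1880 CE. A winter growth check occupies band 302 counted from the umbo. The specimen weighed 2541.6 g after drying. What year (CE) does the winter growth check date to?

1872 CE

310 − 302 = 8 bands lie beyond the winter growth check toward the ventral margin.
1880 − 8 = 1872 CE.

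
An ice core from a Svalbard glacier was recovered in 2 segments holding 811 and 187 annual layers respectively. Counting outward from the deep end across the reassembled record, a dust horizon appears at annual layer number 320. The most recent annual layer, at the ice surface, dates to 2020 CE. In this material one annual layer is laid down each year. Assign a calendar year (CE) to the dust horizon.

Total annual layers = 811 + 187 = 998.
Between annual layer 320 and the ice surface there are 998 − 320 = 678 annual layers.
The annual layer at the ice surface is 2020 CE, so the dust horizon dates to 2020 − 678 = 1342 CE.

1342 CE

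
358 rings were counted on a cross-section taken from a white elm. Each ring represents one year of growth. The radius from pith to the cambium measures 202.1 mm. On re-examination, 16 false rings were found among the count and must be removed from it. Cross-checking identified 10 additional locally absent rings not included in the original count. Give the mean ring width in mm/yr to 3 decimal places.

0.574 mm/yr

True ring count = 358 − 16 + 10 = 352.
202.1 mm over 352 years gives 202.1 / 352 ≈ 0.574 mm/yr.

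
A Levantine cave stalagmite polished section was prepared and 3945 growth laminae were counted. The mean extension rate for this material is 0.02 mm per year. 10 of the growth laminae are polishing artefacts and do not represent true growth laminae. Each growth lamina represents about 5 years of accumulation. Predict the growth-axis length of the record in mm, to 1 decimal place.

393.5 mm

True growth lamina count = 3945 − 10 = 3935.
Multiplying by 5 years per growth lamina: 3935 × 5 = 19675 years.
Predicted length = 0.02 mm/year × 19675 years = 393.5 mm.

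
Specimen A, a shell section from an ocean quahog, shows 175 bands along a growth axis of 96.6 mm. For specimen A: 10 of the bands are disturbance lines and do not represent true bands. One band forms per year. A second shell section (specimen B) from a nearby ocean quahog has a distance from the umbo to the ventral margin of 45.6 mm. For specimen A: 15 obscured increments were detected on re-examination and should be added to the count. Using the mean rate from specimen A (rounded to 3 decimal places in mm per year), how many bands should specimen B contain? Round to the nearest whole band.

Specimen A: true band count = 175 − 10 + 15 = 180.
A: Mean rate = 96.6 mm / 180 years ≈ 0.537 mm/year.
B spans 45.6 / 0.537 = 84.92 years ≈ 85 bands.

85 bands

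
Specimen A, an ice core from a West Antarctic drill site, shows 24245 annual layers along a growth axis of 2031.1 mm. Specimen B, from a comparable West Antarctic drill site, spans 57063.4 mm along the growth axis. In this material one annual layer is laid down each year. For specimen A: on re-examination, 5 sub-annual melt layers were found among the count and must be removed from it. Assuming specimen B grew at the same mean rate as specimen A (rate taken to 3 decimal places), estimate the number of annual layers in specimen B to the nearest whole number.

679326 annual layers

Specimen A: correcting the raw count gives 24245 − 5 = 24240 true annual layers.
A: Mean rate = 2031.1 mm / 24240 years ≈ 0.084 mm/year.
For B, 57063.4 / 0.084 = 679326.19 years ≈ 679326 annual layers.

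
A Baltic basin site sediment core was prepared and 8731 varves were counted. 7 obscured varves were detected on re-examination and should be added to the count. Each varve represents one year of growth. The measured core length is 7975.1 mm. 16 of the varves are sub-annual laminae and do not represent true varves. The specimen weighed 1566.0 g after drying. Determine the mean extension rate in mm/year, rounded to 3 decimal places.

0.914 mm/year

After corrections the count is 8731 − 16 + 7 = 8722 varves.
Mean rate = 7975.1 mm / 8722 years ≈ 0.914 mm/year.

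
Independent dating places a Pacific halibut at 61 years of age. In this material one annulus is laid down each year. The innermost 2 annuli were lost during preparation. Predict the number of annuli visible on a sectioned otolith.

One annulus per year gives 61 annuli over 61 years.
Less the 2 uncaptured annuli: 61 − 2 = 59.

59 annuli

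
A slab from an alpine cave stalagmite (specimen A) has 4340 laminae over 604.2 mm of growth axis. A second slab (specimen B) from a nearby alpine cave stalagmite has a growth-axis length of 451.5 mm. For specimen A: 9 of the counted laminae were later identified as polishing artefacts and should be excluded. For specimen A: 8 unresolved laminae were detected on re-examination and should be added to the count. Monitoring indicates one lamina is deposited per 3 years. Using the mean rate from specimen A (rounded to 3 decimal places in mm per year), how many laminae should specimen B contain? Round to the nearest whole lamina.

3272 laminae

Specimen A: after corrections the count is 4340 − 9 + 8 = 4339 laminae.
Specimen A: at 3 years per lamina, 4339 × 3 = 13017 years.
A: Mean rate = 604.2 mm / 13017 years ≈ 0.046 mm/year.
For B, 451.5 / 0.046 = 9815.22 years; at 3 years per lamina that is 9815.22 / 3 ≈ 3272 laminae.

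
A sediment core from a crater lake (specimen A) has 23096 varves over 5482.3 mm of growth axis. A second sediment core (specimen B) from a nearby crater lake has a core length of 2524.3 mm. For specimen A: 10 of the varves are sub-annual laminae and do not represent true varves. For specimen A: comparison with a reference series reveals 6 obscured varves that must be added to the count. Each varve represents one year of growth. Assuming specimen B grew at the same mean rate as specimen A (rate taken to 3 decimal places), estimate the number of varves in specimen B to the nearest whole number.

10651 varves

Specimen A: after corrections the count is 23096 − 10 + 6 = 23092 varves.
A: 5482.3 mm over 23092 years gives 5482.3 / 23092 ≈ 0.237 mm per year.
B spans 2524.3 / 0.237 = 10651.05 years ≈ 10651 varves.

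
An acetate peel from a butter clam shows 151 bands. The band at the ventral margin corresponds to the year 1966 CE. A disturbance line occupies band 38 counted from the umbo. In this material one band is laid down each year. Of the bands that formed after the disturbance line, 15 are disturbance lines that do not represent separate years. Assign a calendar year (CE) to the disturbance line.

1868 CE

Between band 38 and the ventral margin there are 151 − 38 = 113 bands.
113 − 15 false = 98 true bands after the disturbance line.
The band at the ventral margin is 1966 CE, so the disturbance line dates to 1966 − 98 = 1868 CE.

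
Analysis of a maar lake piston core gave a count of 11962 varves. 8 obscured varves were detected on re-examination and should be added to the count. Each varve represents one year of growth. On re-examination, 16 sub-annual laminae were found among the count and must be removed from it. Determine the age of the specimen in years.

Adjusted count: 11962 − 16 + 8 = 11954 varves.
One varve per year makes the duration 11954 years.

11954 yr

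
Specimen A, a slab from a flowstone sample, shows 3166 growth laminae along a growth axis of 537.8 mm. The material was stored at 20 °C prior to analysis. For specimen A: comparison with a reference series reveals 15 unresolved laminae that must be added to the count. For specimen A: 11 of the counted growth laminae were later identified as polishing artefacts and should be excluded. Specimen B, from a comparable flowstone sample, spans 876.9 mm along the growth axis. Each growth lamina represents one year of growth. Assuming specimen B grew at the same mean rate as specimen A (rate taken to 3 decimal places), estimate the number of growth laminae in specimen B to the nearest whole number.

5158 growth laminae

Specimen A: after corrections the count is 3166 − 11 + 15 = 3170 growth laminae.
A: Extension rate ≈ 537.8 / 3170 = 0.170 mm/year.
For B, 876.9 / 0.170 = 5158.24 years ≈ 5158 growth laminae.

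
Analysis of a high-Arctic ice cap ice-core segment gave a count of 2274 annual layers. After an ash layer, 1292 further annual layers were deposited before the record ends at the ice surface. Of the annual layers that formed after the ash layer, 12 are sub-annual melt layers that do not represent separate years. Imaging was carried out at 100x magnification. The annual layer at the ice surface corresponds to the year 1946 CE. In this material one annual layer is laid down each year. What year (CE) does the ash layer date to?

666 CE

1292 annual layers post-date the ash layer.
1292 − 12 false = 1280 true annual layers after the ash layer.
1946 − 1280 = 666 CE.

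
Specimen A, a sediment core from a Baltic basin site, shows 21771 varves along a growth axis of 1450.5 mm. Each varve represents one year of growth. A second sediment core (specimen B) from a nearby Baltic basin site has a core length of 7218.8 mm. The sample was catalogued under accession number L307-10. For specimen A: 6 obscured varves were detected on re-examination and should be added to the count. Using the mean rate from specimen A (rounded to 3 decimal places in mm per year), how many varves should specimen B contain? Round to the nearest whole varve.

107743 varves

Specimen A: correcting the raw count gives 21771 + 6 = 21777 true varves.
A: 1450.5 mm over 21777 years gives 1450.5 / 21777 ≈ 0.067 mm per year.
B spans 7218.8 / 0.067 = 107743.28 years ≈ 107743 varves.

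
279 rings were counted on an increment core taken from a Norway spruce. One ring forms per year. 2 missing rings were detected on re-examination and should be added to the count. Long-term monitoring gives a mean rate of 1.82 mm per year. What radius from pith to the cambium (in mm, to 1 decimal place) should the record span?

511.4 mm

True ring count = 279 + 2 = 281.
Predicted length = 1.82 mm/year × 281 years = 511.4 mm.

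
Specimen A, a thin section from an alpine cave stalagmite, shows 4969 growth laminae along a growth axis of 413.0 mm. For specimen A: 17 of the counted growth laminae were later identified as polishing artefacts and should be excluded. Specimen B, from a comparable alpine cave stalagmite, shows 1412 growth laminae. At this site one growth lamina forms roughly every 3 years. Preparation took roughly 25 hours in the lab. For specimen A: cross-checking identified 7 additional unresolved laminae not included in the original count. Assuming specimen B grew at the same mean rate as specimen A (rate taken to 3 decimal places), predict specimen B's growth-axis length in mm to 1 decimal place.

Specimen A: adjusted count: 4969 − 17 + 7 = 4959 growth laminae.
Specimen A: multiplying by 3 years per growth lamina: 4959 × 3 = 14877 years.
A: Mean rate = 413.0 mm / 14877 years ≈ 0.028 mm/yr.
Specimen B: multiplying by 3 years per growth lamina: 1412 × 3 = 4236 years. B's length ≈ 0.028 × 4236 = 118.6 mm.

118.6 mm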